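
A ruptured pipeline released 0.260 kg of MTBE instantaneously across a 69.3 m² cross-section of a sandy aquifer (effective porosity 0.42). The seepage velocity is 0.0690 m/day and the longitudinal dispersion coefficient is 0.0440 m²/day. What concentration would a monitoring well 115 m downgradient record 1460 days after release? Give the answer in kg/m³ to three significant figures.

0.000142 kg/m³

For an instantaneous plane source, C(x,t) = M/(n_e·A·√(4πDt)) · exp(−(x−vt)²/(4Dt)), with n_e·A the pore (flow) area.
Plume center vt = 0.0690 × 1460 = 100.74 m, so the well at 115 m is 14.26 m downgradient of the peak.
√(4πDt) = 28.41 m, giving peak height M/(n_e·A·√(4πDt)) = 0.260/(0.42 × 69.3 × 28.41) = 0.0003144 kg/m³.
(x−vt)²/(4Dt) = (14.26)²/(4 × 0.0440 × 1460) = 0.7914; exp(−0.7914) = 0.4532.
C = 0.0003144 × 0.4532 = 0.000142 kg/m³.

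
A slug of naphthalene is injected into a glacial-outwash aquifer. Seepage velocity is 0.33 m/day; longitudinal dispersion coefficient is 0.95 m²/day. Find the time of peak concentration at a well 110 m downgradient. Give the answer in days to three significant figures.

For the 1D instantaneous-source solution, setting ∂C/∂t = 0 at fixed x gives v²t² + 2Dt − x² = 0, so t = (√(D² + v²x²) − D)/v².
√(D² + v²x²) = √(0.95² + 0.33² × 110²) = 36.31; v² = 0.1089.
t = (36.31 − 0.95)/0.1089 = 325 days (vs. the pure-advection estimate x/v = 333 d).

325 days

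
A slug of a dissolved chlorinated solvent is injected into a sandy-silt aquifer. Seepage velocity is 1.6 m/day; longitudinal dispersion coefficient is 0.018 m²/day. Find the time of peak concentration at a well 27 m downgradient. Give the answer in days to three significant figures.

16.9 days

For the 1D instantaneous-source solution, setting ∂C/∂t = 0 at fixed x gives v²t² + 2Dt − x² = 0, so t = (√(D² + v²x²) − D)/v².
√(D² + v²x²) = √(0.018² + 1.6² × 27²) = 43.20; v² = 2.56.
t = (43.20 − 0.018)/2.56 = 16.9 days (vs. the pure-advection estimate x/v = 16.9 d).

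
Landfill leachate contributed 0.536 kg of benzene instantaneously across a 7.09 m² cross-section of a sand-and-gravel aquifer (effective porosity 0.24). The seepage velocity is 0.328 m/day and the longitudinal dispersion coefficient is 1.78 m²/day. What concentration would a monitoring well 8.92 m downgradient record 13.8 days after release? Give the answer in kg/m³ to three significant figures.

For an instantaneous plane source, C(x,t) = M/(n_e·A·√(4πDt)) · exp(−(x−vt)²/(4Dt)), with n_e·A the pore (flow) area.
Plume center vt = 0.328 × 13.8 = 4.5264 m, so the well at 8.92 m is 4.3936 m downgradient of the peak.
√(4πDt) = 17.57 m, giving peak height M/(n_e·A·√(4πDt)) = 0.536/(0.24 × 7.09 × 17.57) = 0.01793 kg/m³.
(x−vt)²/(4Dt) = (4.3936)²/(4 × 1.78 × 13.8) = 0.1965; exp(−0.1965) = 0.8216.
C = 0.01793 × 0.8216 = 0.0147 kg/m³.

0.0147 kg/m³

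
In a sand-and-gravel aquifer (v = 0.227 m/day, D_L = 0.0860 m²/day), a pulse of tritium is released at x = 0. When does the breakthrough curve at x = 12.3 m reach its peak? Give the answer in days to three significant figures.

52.5 days

For the 1D instantaneous-source solution, setting ∂C/∂t = 0 at fixed x gives v²t² + 2Dt − x² = 0, so t = (√(D² + v²x²) − D)/v².
√(D² + v²x²) = √(0.0860² + 0.227² × 12.3²) = 2.793; v² = 0.051529.
t = (2.793 − 0.0860)/0.051529 = 52.5 days (vs. the pure-advection estimate x/v = 54.2 d).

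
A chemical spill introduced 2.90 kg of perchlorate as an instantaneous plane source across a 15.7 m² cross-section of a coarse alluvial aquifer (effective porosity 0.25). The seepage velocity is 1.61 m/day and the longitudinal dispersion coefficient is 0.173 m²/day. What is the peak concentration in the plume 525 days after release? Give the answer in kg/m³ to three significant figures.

0.0219 kg/m³

The peak of an instantaneous 1D plume sits at x = vt; there the Gaussian factor is 1 and C_max = M/(n_e·A·√(4πDt)), where n_e·A is the pore area the mass is dissolved in.
√(4πDt) = √(4π × 0.173 × 525) = 33.78 m, so C_max = 2.90/(0.25 × 15.7 × 33.78) = 0.0219 kg/m³.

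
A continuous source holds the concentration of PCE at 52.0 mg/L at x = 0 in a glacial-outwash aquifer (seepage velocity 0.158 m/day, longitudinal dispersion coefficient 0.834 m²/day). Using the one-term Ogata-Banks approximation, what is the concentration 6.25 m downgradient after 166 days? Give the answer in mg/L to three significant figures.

46.0 mg/L

For a continuous step input, C/C₀ ≈ ½·erfc((x−vt)/(2√(Dt))).
vt = 0.158 × 166 = 26.228 m and 2√(Dt) = 2√(0.834 × 166) = 23.53 m.
Argument (x−vt)/(2√(Dt)) = (6.25 − 26.228)/23.53 = -0.8490; ½·erfc(-0.8490) = 0.8851.
C = 52.0 × 0.8851 = 46.0 mg/L.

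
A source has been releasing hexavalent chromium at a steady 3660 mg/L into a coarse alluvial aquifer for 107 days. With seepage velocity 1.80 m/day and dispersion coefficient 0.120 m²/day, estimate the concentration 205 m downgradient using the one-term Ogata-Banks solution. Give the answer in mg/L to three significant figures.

For a continuous step input, C/C₀ ≈ ½·erfc((x−vt)/(2√(Dt))).
vt = 1.80 × 107 = 192.6 m and 2√(Dt) = 2√(0.120 × 107) = 7.167 m.
Argument (x−vt)/(2√(Dt)) = (205 − 192.6)/7.167 = 1.730; ½·erfc(1.730) = 0.007211.
C = 3660 × 0.007211 = 26.4 mg/L.

26.4 mg/L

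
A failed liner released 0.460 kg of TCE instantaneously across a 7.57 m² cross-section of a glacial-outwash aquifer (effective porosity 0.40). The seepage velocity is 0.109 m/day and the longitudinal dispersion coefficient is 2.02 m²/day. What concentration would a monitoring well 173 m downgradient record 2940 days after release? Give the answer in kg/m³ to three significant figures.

For an instantaneous plane source, C(x,t) = M/(n_e·A·√(4πDt)) · exp(−(x−vt)²/(4Dt)), with n_e·A the pore (flow) area.
Plume center vt = 0.109 × 2940 = 320.46 m, so the well at 173 m is 147.46 m upgradient of the peak.
√(4πDt) = 273.2 m, giving peak height M/(n_e·A·√(4πDt)) = 0.460/(0.40 × 7.57 × 273.2) = 0.0005561 kg/m³.
(x−vt)²/(4Dt) = (-147.46)²/(4 × 2.02 × 2940) = 0.9154; exp(−0.9154) = 0.4004.
C = 0.0005561 × 0.4004 = 0.000223 kg/m³.

0.000223 kg/m³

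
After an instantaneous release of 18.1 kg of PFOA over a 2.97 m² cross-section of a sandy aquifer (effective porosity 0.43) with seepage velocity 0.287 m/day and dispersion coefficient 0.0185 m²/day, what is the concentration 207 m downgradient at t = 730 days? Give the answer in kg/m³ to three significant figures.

0.968 kg/m³

For an instantaneous plane source, C(x,t) = M/(n_e·A·√(4πDt)) · exp(−(x−vt)²/(4Dt)), with n_e·A the pore (flow) area.
Plume center vt = 0.287 × 730 = 209.51 m, so the well at 207 m is 2.51 m upgradient of the peak.
√(4πDt) = 13.03 m, giving peak height M/(n_e·A·√(4πDt)) = 18.1/(0.43 × 2.97 × 13.03) = 1.088 kg/m³.
(x−vt)²/(4Dt) = (-2.51)²/(4 × 0.0185 × 730) = 0.1166; exp(−0.1166) = 0.8899.
C = 1.088 × 0.8899 = 0.968 kg/m³.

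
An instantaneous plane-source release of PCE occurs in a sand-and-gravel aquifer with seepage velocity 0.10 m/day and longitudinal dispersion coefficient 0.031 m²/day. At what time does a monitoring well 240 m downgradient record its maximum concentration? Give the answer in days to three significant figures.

2400 days

For the 1D instantaneous-source solution, setting ∂C/∂t = 0 at fixed x gives v²t² + 2Dt − x² = 0, so t = (√(D² + v²x²) − D)/v².
√(D² + v²x²) = √(0.031² + 0.10² × 240²) = 24.00; v² = 0.01.
t = (24.00 − 0.031)/0.01 = 2400 days (vs. the pure-advection estimate x/v = 2400 d).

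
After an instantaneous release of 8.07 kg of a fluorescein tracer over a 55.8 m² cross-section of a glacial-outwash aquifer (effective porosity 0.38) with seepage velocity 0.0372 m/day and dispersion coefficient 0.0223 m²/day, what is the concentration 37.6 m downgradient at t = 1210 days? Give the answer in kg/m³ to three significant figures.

For an instantaneous plane source, C(x,t) = M/(n_e·A·√(4πDt)) · exp(−(x−vt)²/(4Dt)), with n_e·A the pore (flow) area.
Plume center vt = 0.0372 × 1210 = 45.012 m, so the well at 37.6 m is 7.412 m upgradient of the peak.
√(4πDt) = 18.41 m, giving peak height M/(n_e·A·√(4πDt)) = 8.07/(0.38 × 55.8 × 18.41) = 0.02067 kg/m³.
(x−vt)²/(4Dt) = (-7.412)²/(4 × 0.0223 × 1210) = 0.5090; exp(−0.5090) = 0.6011.
C = 0.02067 × 0.6011 = 0.0124 kg/m³.

0.0124 kg/m³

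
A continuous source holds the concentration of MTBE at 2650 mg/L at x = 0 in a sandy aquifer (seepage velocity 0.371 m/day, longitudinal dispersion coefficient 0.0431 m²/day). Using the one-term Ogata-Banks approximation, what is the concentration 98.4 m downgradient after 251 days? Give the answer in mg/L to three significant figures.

For a continuous step input, C/C₀ ≈ ½·erfc((x−vt)/(2√(Dt))).
vt = 0.371 × 251 = 93.121 m and 2√(Dt) = 2√(0.0431 × 251) = 6.578 m.
Argument (x−vt)/(2√(Dt)) = (98.4 − 93.121)/6.578 = 0.8025; ½·erfc(0.8025) = 0.1282.
C = 2650 × 0.1282 = 340 mg/L.

340 mg/L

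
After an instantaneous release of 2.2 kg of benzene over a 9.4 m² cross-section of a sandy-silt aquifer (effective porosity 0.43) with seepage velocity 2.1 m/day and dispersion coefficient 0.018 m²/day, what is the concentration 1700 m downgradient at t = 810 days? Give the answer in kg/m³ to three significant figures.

0.0395 kg/m³

For an instantaneous plane source, C(x,t) = M/(n_e·A·√(4πDt)) · exp(−(x−vt)²/(4Dt)), with n_e·A the pore (flow) area.
Plume center vt = 2.1 × 810 = 1701 m, so the well at 1700 m is 1 m upgradient of the peak.
√(4πDt) = 13.54 m, giving peak height M/(n_e·A·√(4πDt)) = 2.2/(0.43 × 9.4 × 13.54) = 0.04020 kg/m³.
(x−vt)²/(4Dt) = (-1)²/(4 × 0.018 × 810) = 0.01715; exp(−0.01715) = 0.9830.
C = 0.04020 × 0.9830 = 0.0395 kg/m³.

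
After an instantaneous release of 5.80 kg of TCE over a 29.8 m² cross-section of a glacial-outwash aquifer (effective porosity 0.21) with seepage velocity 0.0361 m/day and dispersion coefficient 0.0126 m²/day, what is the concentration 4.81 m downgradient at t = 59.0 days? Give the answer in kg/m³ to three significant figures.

0.0271 kg/m³

For an instantaneous plane source, C(x,t) = M/(n_e·A·√(4πDt)) · exp(−(x−vt)²/(4Dt)), with n_e·A the pore (flow) area.
Plume center vt = 0.0361 × 59.0 = 2.1299 m, so the well at 4.81 m is 2.6801 m downgradient of the peak.
√(4πDt) = 3.056 m, giving peak height M/(n_e·A·√(4πDt)) = 5.80/(0.21 × 29.8 × 3.056) = 0.3033 kg/m³.
(x−vt)²/(4Dt) = (2.6801)²/(4 × 0.0126 × 59.0) = 2.416; exp(−2.416) = 0.08928.
C = 0.3033 × 0.08928 = 0.0271 kg/m³.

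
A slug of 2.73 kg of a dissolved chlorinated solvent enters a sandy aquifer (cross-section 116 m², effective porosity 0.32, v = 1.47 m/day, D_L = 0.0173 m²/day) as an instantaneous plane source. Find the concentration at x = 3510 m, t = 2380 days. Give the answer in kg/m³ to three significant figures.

0.00147 kg/m³

For an instantaneous plane source, C(x,t) = M/(n_e·A·√(4πDt)) · exp(−(x−vt)²/(4Dt)), with n_e·A the pore (flow) area.
Plume center vt = 1.47 × 2380 = 3498.6 m, so the well at 3510 m is 11.4 m downgradient of the peak.
√(4πDt) = 22.75 m, giving peak height M/(n_e·A·√(4πDt)) = 2.73/(0.32 × 116 × 22.75) = 0.003233 kg/m³.
(x−vt)²/(4Dt) = (11.4)²/(4 × 0.0173 × 2380) = 0.7891; exp(−0.7891) = 0.4543.
C = 0.003233 × 0.4543 = 0.00147 kg/m³.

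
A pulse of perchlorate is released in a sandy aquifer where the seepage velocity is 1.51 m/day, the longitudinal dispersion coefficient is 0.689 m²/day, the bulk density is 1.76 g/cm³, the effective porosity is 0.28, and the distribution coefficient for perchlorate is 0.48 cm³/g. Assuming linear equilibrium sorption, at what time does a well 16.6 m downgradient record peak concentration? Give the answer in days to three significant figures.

Retardation factor R = 1 + ρ_b·K_d/n = 1 + 1.76 × 0.48/0.28 = 4.017.
Sorption retards both mechanisms: v_R = v/R = 0.3759 m/day, D_R = D/R = 0.1715 m²/day.
Peak time from v_R²t² + 2D_R t − x² = 0: t = (√(D_R² + v_R²x²) − D_R)/v_R².
√(D_R² + v_R²x²) = √(0.1715² + 0.3759² × 16.6²) = 6.242; v_R² = 0.1413.
t = (6.242 − 0.1715)/0.1413 = 43.0 days.

43.0 days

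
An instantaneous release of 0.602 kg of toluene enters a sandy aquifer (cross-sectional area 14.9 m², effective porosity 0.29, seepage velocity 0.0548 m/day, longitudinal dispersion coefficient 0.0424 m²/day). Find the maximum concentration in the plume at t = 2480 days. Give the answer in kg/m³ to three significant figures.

The peak of an instantaneous 1D plume sits at x = vt; there the Gaussian factor is 1 and C_max = M/(n_e·A·√(4πDt)), where n_e·A is the pore area the mass is dissolved in.
√(4πDt) = √(4π × 0.0424 × 2480) = 36.35 m, so C_max = 0.602/(0.29 × 14.9 × 36.35) = 0.00383 kg/m³.

0.00383 kg/m³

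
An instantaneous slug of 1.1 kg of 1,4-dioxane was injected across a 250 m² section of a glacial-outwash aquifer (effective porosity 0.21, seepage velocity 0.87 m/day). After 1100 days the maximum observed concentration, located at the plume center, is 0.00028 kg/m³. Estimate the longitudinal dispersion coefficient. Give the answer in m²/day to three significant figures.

At the plume center C_max = M/(n_e·A·√(4πDt)), so D = M²/(4πt·(n_e·A·C_max)²).
n_e·A·C_max = 0.21 × 250 × 0.00028 = 0.01470 kg/m.
D = 1.1²/(4π × 1100 × 0.01470²) = 0.405 m²/day.

0.405 m²/day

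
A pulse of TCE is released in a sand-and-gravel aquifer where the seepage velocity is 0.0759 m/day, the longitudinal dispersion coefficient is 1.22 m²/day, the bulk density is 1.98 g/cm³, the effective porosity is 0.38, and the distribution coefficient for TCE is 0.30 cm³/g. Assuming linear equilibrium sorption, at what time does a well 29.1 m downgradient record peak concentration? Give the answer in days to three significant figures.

580 days

Retardation factor R = 1 + ρ_b·K_d/n = 1 + 1.98 × 0.30/0.38 = 2.563.
Sorption retards both mechanisms: v_R = v/R = 0.02961 m/day, D_R = D/R = 0.4760 m²/day.
Peak time from v_R²t² + 2D_R t − x² = 0: t = (√(D_R² + v_R²x²) − D_R)/v_R².
√(D_R² + v_R²x²) = √(0.4760² + 0.02961² × 29.1²) = 0.9844; v_R² = 0.0008768.
t = (0.9844 − 0.4760)/0.0008768 = 580 days.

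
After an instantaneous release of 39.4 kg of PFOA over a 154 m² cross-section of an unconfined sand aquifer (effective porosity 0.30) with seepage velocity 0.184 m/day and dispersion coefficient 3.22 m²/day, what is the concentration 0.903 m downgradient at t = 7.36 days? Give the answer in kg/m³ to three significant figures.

For an instantaneous plane source, C(x,t) = M/(n_e·A·√(4πDt)) · exp(−(x−vt)²/(4Dt)), with n_e·A the pore (flow) area.
Plume center vt = 0.184 × 7.36 = 1.35424 m, so the well at 0.903 m is 0.45124 m upgradient of the peak.
√(4πDt) = 17.26 m, giving peak height M/(n_e·A·√(4πDt)) = 39.4/(0.30 × 154 × 17.26) = 0.04941 kg/m³.
(x−vt)²/(4Dt) = (-0.45124)²/(4 × 3.22 × 7.36) = 0.002148; exp(−0.002148) = 0.9979.
C = 0.04941 × 0.9979 = 0.0493 kg/m³.

0.0493 kg/m³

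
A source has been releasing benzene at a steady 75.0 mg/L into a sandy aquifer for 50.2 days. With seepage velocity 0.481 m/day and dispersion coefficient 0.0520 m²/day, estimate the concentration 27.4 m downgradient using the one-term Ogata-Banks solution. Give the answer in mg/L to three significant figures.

5.79 mg/L

For a continuous step input, C/C₀ ≈ ½·erfc((x−vt)/(2√(Dt))).
vt = 0.481 × 50.2 = 24.1462 m and 2√(Dt) = 2√(0.0520 × 50.2) = 3.231 m.
Argument (x−vt)/(2√(Dt)) = (27.4 − 24.1462)/3.231 = 1.007; ½·erfc(1.007) = 0.07721.
C = 75.0 × 0.07721 = 5.79 mg/L.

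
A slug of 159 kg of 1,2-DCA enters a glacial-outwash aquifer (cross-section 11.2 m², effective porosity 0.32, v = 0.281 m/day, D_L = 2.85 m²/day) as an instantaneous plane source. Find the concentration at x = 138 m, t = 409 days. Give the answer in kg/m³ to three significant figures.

0.327 kg/m³

For an instantaneous plane source, C(x,t) = M/(n_e·A·√(4πDt)) · exp(−(x−vt)²/(4Dt)), with n_e·A the pore (flow) area.
Plume center vt = 0.281 × 409 = 114.929 m, so the well at 138 m is 23.071 m downgradient of the peak.
√(4πDt) = 121.0 m, giving peak height M/(n_e·A·√(4πDt)) = 159/(0.32 × 11.2 × 121.0) = 0.3666 kg/m³.
(x−vt)²/(4Dt) = (23.071)²/(4 × 2.85 × 409) = 0.1142; exp(−0.1142) = 0.8921.
C = 0.3666 × 0.8921 = 0.327 kg/m³.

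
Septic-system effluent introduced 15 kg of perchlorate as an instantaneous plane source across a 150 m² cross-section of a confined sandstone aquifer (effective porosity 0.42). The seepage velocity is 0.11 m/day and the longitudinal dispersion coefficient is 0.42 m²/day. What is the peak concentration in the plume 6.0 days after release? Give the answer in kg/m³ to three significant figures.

The peak of an instantaneous 1D plume sits at x = vt; there the Gaussian factor is 1 and C_max = M/(n_e·A·√(4πDt)), where n_e·A is the pore area the mass is dissolved in.
√(4πDt) = √(4π × 0.42 × 6.0) = 5.627 m, so C_max = 15/(0.42 × 150 × 5.627) = 0.0423 kg/m³.

0.0423 kg/m³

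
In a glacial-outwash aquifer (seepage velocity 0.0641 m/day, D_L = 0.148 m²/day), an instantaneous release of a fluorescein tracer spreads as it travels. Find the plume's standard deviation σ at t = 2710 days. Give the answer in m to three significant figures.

28.3 m

Dispersive spreading gives a Gaussian with σ² = 2Dt; advection only shifts the center.
σ = √(2 × 0.148 × 2710) = 28.3 m.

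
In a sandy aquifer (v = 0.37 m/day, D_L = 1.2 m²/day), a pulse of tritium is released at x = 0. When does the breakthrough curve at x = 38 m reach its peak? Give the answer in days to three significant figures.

For the 1D instantaneous-source solution, setting ∂C/∂t = 0 at fixed x gives v²t² + 2Dt − x² = 0, so t = (√(D² + v²x²) − D)/v².
√(D² + v²x²) = √(1.2² + 0.37² × 38²) = 14.11; v² = 0.1369.
t = (14.11 − 1.2)/0.1369 = 94.3 days (vs. the pure-advection estimate x/v = 103 d).

94.3 days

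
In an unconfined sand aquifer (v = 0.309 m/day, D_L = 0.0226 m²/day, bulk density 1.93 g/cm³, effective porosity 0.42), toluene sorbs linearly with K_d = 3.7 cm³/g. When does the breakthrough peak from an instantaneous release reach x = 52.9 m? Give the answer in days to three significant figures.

Retardation factor R = 1 + ρ_b·K_d/n = 1 + 1.93 × 3.7/0.42 = 18.00.
Sorption retards both mechanisms: v_R = v/R = 0.01717 m/day, D_R = D/R = 0.001256 m²/day.
Peak time from v_R²t² + 2D_R t − x² = 0: t = (√(D_R² + v_R²x²) − D_R)/v_R².
√(D_R² + v_R²x²) = √(0.001256² + 0.01717² × 52.9²) = 0.9083; v_R² = 0.0002948.
t = (0.9083 − 0.001256)/0.0002948 = 3080 days.

3080 days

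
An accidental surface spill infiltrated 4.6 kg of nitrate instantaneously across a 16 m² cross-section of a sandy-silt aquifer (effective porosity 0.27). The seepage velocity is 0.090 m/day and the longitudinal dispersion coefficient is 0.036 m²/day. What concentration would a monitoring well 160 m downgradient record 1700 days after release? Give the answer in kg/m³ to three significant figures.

For an instantaneous plane source, C(x,t) = M/(n_e·A·√(4πDt)) · exp(−(x−vt)²/(4Dt)), with n_e·A the pore (flow) area.
Plume center vt = 0.090 × 1700 = 153 m, so the well at 160 m is 7 m downgradient of the peak.
√(4πDt) = 27.73 m, giving peak height M/(n_e·A·√(4πDt)) = 4.6/(0.27 × 16 × 27.73) = 0.03840 kg/m³.
(x−vt)²/(4Dt) = (7)²/(4 × 0.036 × 1700) = 0.2002; exp(−0.2002) = 0.8186.
C = 0.03840 × 0.8186 = 0.0314 kg/m³.

0.0314 kg/m³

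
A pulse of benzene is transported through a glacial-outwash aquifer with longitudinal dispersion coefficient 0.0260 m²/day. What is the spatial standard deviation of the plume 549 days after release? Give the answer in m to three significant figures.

Dispersive spreading gives a Gaussian with σ² = 2Dt; advection only shifts the center.
σ = √(2 × 0.0260 × 549) = 5.34 m.

5.34 m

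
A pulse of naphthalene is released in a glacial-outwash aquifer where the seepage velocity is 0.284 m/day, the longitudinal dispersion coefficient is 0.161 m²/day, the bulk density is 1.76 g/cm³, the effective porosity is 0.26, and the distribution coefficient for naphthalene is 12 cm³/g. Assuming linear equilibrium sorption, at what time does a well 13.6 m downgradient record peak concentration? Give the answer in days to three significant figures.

3780 days

Retardation factor R = 1 + ρ_b·K_d/n = 1 + 1.76 × 12/0.26 = 82.23.
Sorption retards both mechanisms: v_R = v/R = 0.003454 m/day, D_R = D/R = 0.001958 m²/day.
Peak time from v_R²t² + 2D_R t − x² = 0: t = (√(D_R² + v_R²x²) − D_R)/v_R².
√(D_R² + v_R²x²) = √(0.001958² + 0.003454² × 13.6²) = 0.04702; v_R² = 1.193e-05.
t = (0.04702 − 0.001958)/1.193e-05 = 3780 days.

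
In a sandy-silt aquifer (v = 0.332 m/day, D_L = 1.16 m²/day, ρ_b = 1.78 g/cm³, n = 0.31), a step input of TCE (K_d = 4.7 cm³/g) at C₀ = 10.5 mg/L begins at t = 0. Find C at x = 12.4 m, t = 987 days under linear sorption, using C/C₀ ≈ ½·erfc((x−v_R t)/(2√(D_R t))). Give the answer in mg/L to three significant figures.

4.93 mg/L

Retardation factor R = 1 + ρ_b·K_d/n = 1 + 1.78 × 4.7/0.31 = 27.99.
Sorption retards both mechanisms: v_R = v/R = 0.01186 m/day, D_R = D/R = 0.04144 m²/day.
v_R·t = 0.01186 × 987 = 11.70582 m; 2√(D_R t) = 12.79 m; argument = (12.4 − 11.70582)/12.79 = 0.05428.
C = C₀ × ½·erfc(0.05428) = 10.5 × 0.4694 = 4.93 mg/L.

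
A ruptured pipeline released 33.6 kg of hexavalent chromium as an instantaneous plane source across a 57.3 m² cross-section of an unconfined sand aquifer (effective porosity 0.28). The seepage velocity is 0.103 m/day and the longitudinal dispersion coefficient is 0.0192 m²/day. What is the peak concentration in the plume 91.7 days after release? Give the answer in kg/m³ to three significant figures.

The peak of an instantaneous 1D plume sits at x = vt; there the Gaussian factor is 1 and C_max = M/(n_e·A·√(4πDt)), where n_e·A is the pore area the mass is dissolved in.
√(4πDt) = √(4π × 0.0192 × 91.7) = 4.704 m, so C_max = 33.6/(0.28 × 57.3 × 4.704) = 0.445 kg/m³.

0.445 kg/m³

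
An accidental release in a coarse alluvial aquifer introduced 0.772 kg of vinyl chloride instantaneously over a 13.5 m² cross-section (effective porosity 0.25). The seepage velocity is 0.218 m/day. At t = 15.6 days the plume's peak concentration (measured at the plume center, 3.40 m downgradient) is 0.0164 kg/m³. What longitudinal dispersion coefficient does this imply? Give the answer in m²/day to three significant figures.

At the plume center C_max = M/(n_e·A·√(4πDt)), so D = M²/(4πt·(n_e·A·C_max)²).
n_e·A·C_max = 0.25 × 13.5 × 0.0164 = 0.05535 kg/m.
D = 0.772²/(4π × 15.6 × 0.05535²) = 0.992 m²/day.

0.992 m²/day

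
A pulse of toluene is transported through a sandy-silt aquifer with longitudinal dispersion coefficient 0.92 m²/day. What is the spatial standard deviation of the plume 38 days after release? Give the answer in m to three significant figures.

Dispersive spreading gives a Gaussian with σ² = 2Dt; advection only shifts the center.
σ = √(2 × 0.92 × 38) = 8.36 m.

8.36 m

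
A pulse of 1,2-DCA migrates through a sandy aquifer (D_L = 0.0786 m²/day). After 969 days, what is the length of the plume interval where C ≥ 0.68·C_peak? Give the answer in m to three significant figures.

21.7 m

The plume is Gaussian with σ = √(2Dt) = √(2 × 0.0786 × 969) = 12.34 m.
C/C_peak = exp(−Δx²/(2σ²)) = 0.68 ⇒ Δx = σ·√(−2 ln 0.68) = 12.34 × 0.8783 = 10.84 m.
Width = 2Δx = 21.7 m.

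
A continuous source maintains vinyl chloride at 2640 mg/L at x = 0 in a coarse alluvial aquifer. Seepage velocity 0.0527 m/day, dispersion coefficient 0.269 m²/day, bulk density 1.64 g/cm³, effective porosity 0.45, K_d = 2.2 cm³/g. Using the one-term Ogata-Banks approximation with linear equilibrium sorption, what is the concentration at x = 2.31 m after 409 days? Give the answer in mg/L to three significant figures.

Retardation factor R = 1 + ρ_b·K_d/n = 1 + 1.64 × 2.2/0.45 = 9.018.
Sorption retards both mechanisms: v_R = v/R = 0.005844 m/day, D_R = D/R = 0.02983 m²/day.
v_R·t = 0.005844 × 409 = 2.390196 m; 2√(D_R t) = 6.986 m; argument = (2.31 − 2.390196)/6.986 = -0.01148.
C = C₀ × ½·erfc(-0.01148) = 2640 × 0.5065 = 1340 mg/L.

1340 mg/L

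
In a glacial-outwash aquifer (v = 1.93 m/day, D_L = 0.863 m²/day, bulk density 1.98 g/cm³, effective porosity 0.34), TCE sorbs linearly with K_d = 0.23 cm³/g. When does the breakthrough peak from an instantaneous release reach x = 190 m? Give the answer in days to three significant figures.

Retardation factor R = 1 + ρ_b·K_d/n = 1 + 1.98 × 0.23/0.34 = 2.339.
Sorption retards both mechanisms: v_R = v/R = 0.8251 m/day, D_R = D/R = 0.3690 m²/day.
Peak time from v_R²t² + 2D_R t − x² = 0: t = (√(D_R² + v_R²x²) − D_R)/v_R².
√(D_R² + v_R²x²) = √(0.3690² + 0.8251² × 190²) = 156.8; v_R² = 0.6808.
t = (156.8 − 0.3690)/0.6808 = 230 days.

230 days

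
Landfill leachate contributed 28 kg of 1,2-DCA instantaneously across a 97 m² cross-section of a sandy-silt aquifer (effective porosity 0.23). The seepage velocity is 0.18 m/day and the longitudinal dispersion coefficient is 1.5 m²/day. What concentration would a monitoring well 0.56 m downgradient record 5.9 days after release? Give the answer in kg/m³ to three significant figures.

0.118 kg/m³

For an instantaneous plane source, C(x,t) = M/(n_e·A·√(4πDt)) · exp(−(x−vt)²/(4Dt)), with n_e·A the pore (flow) area.
Plume center vt = 0.18 × 5.9 = 1.062 m, so the well at 0.56 m is 0.502 m upgradient of the peak.
√(4πDt) = 10.55 m, giving peak height M/(n_e·A·√(4πDt)) = 28/(0.23 × 97 × 10.55) = 0.1190 kg/m³.
(x−vt)²/(4Dt) = (-0.502)²/(4 × 1.5 × 5.9) = 0.007119; exp(−0.007119) = 0.9929.
C = 0.1190 × 0.9929 = 0.118 kg/m³.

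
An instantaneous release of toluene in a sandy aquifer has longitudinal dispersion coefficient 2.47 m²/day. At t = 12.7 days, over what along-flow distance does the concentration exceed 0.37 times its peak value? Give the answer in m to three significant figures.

22.3 m

The plume is Gaussian with σ = √(2Dt) = √(2 × 2.47 × 12.7) = 7.921 m.
C/C_peak = exp(−Δx²/(2σ²)) = 0.37 ⇒ Δx = σ·√(−2 ln 0.37) = 7.921 × 1.410 = 11.17 m.
Width = 2Δx = 22.3 m.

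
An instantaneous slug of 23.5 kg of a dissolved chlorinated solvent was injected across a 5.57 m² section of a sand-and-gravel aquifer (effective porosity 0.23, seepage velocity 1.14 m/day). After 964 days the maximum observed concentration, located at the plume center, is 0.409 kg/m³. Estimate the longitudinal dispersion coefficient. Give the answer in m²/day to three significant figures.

At the plume center C_max = M/(n_e·A·√(4πDt)), so D = M²/(4πt·(n_e·A·C_max)²).
n_e·A·C_max = 0.23 × 5.57 × 0.409 = 0.5240 kg/m.
D = 23.5²/(4π × 964 × 0.5240²) = 0.166 m²/day.

0.166 m²/day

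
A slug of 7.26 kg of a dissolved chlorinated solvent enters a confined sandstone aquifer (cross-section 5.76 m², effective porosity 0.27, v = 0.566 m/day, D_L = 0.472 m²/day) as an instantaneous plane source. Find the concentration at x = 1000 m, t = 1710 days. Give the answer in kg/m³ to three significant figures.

For an instantaneous plane source, C(x,t) = M/(n_e·A·√(4πDt)) · exp(−(x−vt)²/(4Dt)), with n_e·A the pore (flow) area.
Plume center vt = 0.566 × 1710 = 967.86 m, so the well at 1000 m is 32.14 m downgradient of the peak.
√(4πDt) = 100.7 m, giving peak height M/(n_e·A·√(4πDt)) = 7.26/(0.27 × 5.76 × 100.7) = 0.04636 kg/m³.
(x−vt)²/(4Dt) = (32.14)²/(4 × 0.472 × 1710) = 0.3200; exp(−0.3200) = 0.7261.
C = 0.04636 × 0.7261 = 0.0337 kg/m³.

0.0337 kg/m³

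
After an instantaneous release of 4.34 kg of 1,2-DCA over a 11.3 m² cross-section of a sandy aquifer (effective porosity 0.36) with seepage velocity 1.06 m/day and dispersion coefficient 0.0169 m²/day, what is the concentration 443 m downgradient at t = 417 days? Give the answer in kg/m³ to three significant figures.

For an instantaneous plane source, C(x,t) = M/(n_e·A·√(4πDt)) · exp(−(x−vt)²/(4Dt)), with n_e·A the pore (flow) area.
Plume center vt = 1.06 × 417 = 442.02 m, so the well at 443 m is 0.98 m downgradient of the peak.
√(4πDt) = 9.411 m, giving peak height M/(n_e·A·√(4πDt)) = 4.34/(0.36 × 11.3 × 9.411) = 0.1134 kg/m³.
(x−vt)²/(4Dt) = (0.98)²/(4 × 0.0169 × 417) = 0.03407; exp(−0.03407) = 0.9665.
C = 0.1134 × 0.9665 = 0.110 kg/m³.

0.110 kg/m³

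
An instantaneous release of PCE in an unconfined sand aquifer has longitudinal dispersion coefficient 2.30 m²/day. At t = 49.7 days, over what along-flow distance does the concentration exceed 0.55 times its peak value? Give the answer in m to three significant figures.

The plume is Gaussian with σ = √(2Dt) = √(2 × 2.30 × 49.7) = 15.12 m.
C/C_peak = exp(−Δx²/(2σ²)) = 0.55 ⇒ Δx = σ·√(−2 ln 0.55) = 15.12 × 1.093 = 16.53 m.
Width = 2Δx = 33.1 m.

33.1 m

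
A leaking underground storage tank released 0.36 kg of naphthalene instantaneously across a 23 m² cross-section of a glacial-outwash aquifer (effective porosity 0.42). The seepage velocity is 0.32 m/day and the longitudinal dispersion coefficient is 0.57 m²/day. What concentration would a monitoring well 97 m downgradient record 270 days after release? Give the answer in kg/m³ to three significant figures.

0.000706 kg/m³

For an instantaneous plane source, C(x,t) = M/(n_e·A·√(4πDt)) · exp(−(x−vt)²/(4Dt)), with n_e·A the pore (flow) area.
Plume center vt = 0.32 × 270 = 86.4 m, so the well at 97 m is 10.6 m downgradient of the peak.
√(4πDt) = 43.98 m, giving peak height M/(n_e·A·√(4πDt)) = 0.36/(0.42 × 23 × 43.98) = 0.0008474 kg/m³.
(x−vt)²/(4Dt) = (10.6)²/(4 × 0.57 × 270) = 0.1825; exp(−0.1825) = 0.8332.
C = 0.0008474 × 0.8332 = 0.000706 kg/m³.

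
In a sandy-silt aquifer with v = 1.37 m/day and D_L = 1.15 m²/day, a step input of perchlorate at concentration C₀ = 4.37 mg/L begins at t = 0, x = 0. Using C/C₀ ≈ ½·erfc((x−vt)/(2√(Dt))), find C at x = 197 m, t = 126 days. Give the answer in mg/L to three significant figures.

For a continuous step input, C/C₀ ≈ ½·erfc((x−vt)/(2√(Dt))).
vt = 1.37 × 126 = 172.62 m and 2√(Dt) = 2√(1.15 × 126) = 24.07 m.
Argument (x−vt)/(2√(Dt)) = (197 − 172.62)/24.07 = 1.013; ½·erfc(1.013) = 0.07599.
C = 4.37 × 0.07599 = 0.332 mg/L.

0.332 mg/L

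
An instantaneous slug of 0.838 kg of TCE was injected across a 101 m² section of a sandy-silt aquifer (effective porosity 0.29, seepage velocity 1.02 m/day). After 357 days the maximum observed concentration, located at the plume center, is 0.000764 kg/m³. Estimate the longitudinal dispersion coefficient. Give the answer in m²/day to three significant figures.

At the plume center C_max = M/(n_e·A·√(4πDt)), so D = M²/(4πt·(n_e·A·C_max)²).
n_e·A·C_max = 0.29 × 101 × 0.000764 = 0.02238 kg/m.
D = 0.838²/(4π × 357 × 0.02238²) = 0.313 m²/day.

0.313 m²/day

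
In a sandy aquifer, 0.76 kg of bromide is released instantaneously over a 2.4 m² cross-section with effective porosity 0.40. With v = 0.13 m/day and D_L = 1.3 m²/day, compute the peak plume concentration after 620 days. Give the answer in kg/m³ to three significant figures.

0.00787 kg/m³

The peak of an instantaneous 1D plume sits at x = vt; there the Gaussian factor is 1 and C_max = M/(n_e·A·√(4πDt)), where n_e·A is the pore area the mass is dissolved in.
√(4πDt) = √(4π × 1.3 × 620) = 100.6 m, so C_max = 0.76/(0.40 × 2.4 × 100.6) = 0.00787 kg/m³.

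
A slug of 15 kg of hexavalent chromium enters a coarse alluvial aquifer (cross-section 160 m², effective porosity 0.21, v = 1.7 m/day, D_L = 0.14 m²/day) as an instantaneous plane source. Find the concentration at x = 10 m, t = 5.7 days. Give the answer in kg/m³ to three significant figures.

0.137 kg/m³

For an instantaneous plane source, C(x,t) = M/(n_e·A·√(4πDt)) · exp(−(x−vt)²/(4Dt)), with n_e·A the pore (flow) area.
Plume center vt = 1.7 × 5.7 = 9.69 m, so the well at 10 m is 0.31 m downgradient of the peak.
√(4πDt) = 3.167 m, giving peak height M/(n_e·A·√(4πDt)) = 15/(0.21 × 160 × 3.167) = 0.1410 kg/m³.
(x−vt)²/(4Dt) = (0.31)²/(4 × 0.14 × 5.7) = 0.03011; exp(−0.03011) = 0.9703.
C = 0.1410 × 0.9703 = 0.137 kg/m³.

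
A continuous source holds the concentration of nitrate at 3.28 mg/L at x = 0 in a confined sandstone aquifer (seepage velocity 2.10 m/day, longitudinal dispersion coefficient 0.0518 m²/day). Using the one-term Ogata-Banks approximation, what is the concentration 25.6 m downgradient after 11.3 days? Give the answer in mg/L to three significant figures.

For a continuous step input, C/C₀ ≈ ½·erfc((x−vt)/(2√(Dt))).
vt = 2.10 × 11.3 = 23.73 m and 2√(Dt) = 2√(0.0518 × 11.3) = 1.530 m.
Argument (x−vt)/(2√(Dt)) = (25.6 − 23.73)/1.530 = 1.222; ½·erfc(1.222) = 0.04198.
C = 3.28 × 0.04198 = 0.138 mg/L.

0.138 mg/L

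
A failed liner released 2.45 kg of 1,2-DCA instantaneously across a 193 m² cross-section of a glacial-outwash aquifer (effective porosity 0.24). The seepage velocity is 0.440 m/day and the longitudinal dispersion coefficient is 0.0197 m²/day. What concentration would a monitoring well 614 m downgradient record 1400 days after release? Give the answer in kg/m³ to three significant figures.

0.00274 kg/m³

For an instantaneous plane source, C(x,t) = M/(n_e·A·√(4πDt)) · exp(−(x−vt)²/(4Dt)), with n_e·A the pore (flow) area.
Plume center vt = 0.440 × 1400 = 616 m, so the well at 614 m is 2 m upgradient of the peak.
√(4πDt) = 18.62 m, giving peak height M/(n_e·A·√(4πDt)) = 2.45/(0.24 × 193 × 18.62) = 0.002841 kg/m³.
(x−vt)²/(4Dt) = (-2)²/(4 × 0.0197 × 1400) = 0.03626; exp(−0.03626) = 0.9644.
C = 0.002841 × 0.9644 = 0.00274 kg/m³.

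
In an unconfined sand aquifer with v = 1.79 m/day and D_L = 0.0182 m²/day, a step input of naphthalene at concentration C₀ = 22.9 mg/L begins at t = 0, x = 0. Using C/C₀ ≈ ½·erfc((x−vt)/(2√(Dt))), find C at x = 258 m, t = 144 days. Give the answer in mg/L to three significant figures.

10.5 mg/L

For a continuous step input, C/C₀ ≈ ½·erfc((x−vt)/(2√(Dt))).
vt = 1.79 × 144 = 257.76 m and 2√(Dt) = 2√(0.0182 × 144) = 3.238 m.
Argument (x−vt)/(2√(Dt)) = (258 − 257.76)/3.238 = 0.07412; ½·erfc(0.07412) = 0.4583.
C = 22.9 × 0.4583 = 10.5 mg/L.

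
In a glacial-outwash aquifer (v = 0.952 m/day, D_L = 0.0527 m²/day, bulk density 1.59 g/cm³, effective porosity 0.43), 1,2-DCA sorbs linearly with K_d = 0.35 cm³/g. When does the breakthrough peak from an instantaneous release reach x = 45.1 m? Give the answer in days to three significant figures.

109 days

Retardation factor R = 1 + ρ_b·K_d/n = 1 + 1.59 × 0.35/0.43 = 2.294.
Sorption retards both mechanisms: v_R = v/R = 0.4150 m/day, D_R = D/R = 0.02297 m²/day.
Peak time from v_R²t² + 2D_R t − x² = 0: t = (√(D_R² + v_R²x²) − D_R)/v_R².
√(D_R² + v_R²x²) = √(0.02297² + 0.4150² × 45.1²) = 18.72; v_R² = 0.1722.
t = (18.72 − 0.02297)/0.1722 = 109 days.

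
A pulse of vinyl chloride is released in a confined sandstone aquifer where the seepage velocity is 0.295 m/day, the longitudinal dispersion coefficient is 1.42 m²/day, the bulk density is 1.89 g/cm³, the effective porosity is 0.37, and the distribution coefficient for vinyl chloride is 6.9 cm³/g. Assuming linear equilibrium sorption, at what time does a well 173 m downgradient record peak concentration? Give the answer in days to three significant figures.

20700 days

Retardation factor R = 1 + ρ_b·K_d/n = 1 + 1.89 × 6.9/0.37 = 36.25.
Sorption retards both mechanisms: v_R = v/R = 0.008138 m/day, D_R = D/R = 0.03917 m²/day.
Peak time from v_R²t² + 2D_R t − x² = 0: t = (√(D_R² + v_R²x²) − D_R)/v_R².
√(D_R² + v_R²x²) = √(0.03917² + 0.008138² × 173²) = 1.408; v_R² = 6.623e-05.
t = (1.408 − 0.03917)/6.623e-05 = 20700 days.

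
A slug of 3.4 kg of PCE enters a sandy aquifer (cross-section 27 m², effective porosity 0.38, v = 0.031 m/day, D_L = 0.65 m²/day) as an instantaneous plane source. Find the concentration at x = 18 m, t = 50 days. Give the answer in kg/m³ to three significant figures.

0.00205 kg/m³

For an instantaneous plane source, C(x,t) = M/(n_e·A·√(4πDt)) · exp(−(x−vt)²/(4Dt)), with n_e·A the pore (flow) area.
Plume center vt = 0.031 × 50 = 1.55 m, so the well at 18 m is 16.45 m downgradient of the peak.
√(4πDt) = 20.21 m, giving peak height M/(n_e·A·√(4πDt)) = 3.4/(0.38 × 27 × 20.21) = 0.01640 kg/m³.
(x−vt)²/(4Dt) = (16.45)²/(4 × 0.65 × 50) = 2.082; exp(−2.082) = 0.1247.
C = 0.01640 × 0.1247 = 0.00205 kg/m³.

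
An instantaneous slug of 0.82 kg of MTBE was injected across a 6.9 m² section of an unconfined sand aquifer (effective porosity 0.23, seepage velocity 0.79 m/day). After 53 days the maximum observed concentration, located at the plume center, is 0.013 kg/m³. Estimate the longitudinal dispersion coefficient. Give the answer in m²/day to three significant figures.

At the plume center C_max = M/(n_e·A·√(4πDt)), so D = M²/(4πt·(n_e·A·C_max)²).
n_e·A·C_max = 0.23 × 6.9 × 0.013 = 0.02063 kg/m.
D = 0.82²/(4π × 53 × 0.02063²) = 2.37 m²/day.

2.37 m²/day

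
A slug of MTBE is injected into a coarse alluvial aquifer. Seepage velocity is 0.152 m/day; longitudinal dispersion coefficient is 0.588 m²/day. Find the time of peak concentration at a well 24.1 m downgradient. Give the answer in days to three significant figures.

For the 1D instantaneous-source solution, setting ∂C/∂t = 0 at fixed x gives v²t² + 2Dt − x² = 0, so t = (√(D² + v²x²) − D)/v².
√(D² + v²x²) = √(0.588² + 0.152² × 24.1²) = 3.710; v² = 0.023104.
t = (3.710 − 0.588)/0.023104 = 135 days (vs. the pure-advection estimate x/v = 159 d).

135 days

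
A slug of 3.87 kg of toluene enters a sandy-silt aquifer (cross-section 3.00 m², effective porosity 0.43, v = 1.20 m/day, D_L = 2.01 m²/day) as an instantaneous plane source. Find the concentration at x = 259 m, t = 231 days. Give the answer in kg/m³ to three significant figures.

For an instantaneous plane source, C(x,t) = M/(n_e·A·√(4πDt)) · exp(−(x−vt)²/(4Dt)), with n_e·A the pore (flow) area.
Plume center vt = 1.20 × 231 = 277.2 m, so the well at 259 m is 18.2 m upgradient of the peak.
√(4πDt) = 76.39 m, giving peak height M/(n_e·A·√(4πDt)) = 3.87/(0.43 × 3.00 × 76.39) = 0.03927 kg/m³.
(x−vt)²/(4Dt) = (-18.2)²/(4 × 2.01 × 231) = 0.1784; exp(−0.1784) = 0.8366.
C = 0.03927 × 0.8366 = 0.0329 kg/m³.

0.0329 kg/m³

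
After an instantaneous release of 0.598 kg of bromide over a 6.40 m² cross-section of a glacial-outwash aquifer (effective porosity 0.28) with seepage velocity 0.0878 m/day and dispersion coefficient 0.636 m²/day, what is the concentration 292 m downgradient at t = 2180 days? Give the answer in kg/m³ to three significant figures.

0.000408 kg/m³

For an instantaneous plane source, C(x,t) = M/(n_e·A·√(4πDt)) · exp(−(x−vt)²/(4Dt)), with n_e·A the pore (flow) area.
Plume center vt = 0.0878 × 2180 = 191.404 m, so the well at 292 m is 100.596 m downgradient of the peak.
√(4πDt) = 132.0 m, giving peak height M/(n_e·A·√(4πDt)) = 0.598/(0.28 × 6.40 × 132.0) = 0.002528 kg/m³.
(x−vt)²/(4Dt) = (100.596)²/(4 × 0.636 × 2180) = 1.825; exp(−1.825) = 0.1612.
C = 0.002528 × 0.1612 = 0.000408 kg/m³.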